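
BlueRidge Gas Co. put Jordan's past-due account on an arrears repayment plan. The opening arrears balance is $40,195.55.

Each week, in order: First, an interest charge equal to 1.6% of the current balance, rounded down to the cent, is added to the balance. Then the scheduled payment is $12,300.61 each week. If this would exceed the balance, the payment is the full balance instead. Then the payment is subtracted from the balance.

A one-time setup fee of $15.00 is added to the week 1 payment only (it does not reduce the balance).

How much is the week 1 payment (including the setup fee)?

Week 1: $40,195.55 +$643.12 interest = $40,838.67; pay $12,300.61 (+ $15.00 fee) → $28,538.06

$12,315.61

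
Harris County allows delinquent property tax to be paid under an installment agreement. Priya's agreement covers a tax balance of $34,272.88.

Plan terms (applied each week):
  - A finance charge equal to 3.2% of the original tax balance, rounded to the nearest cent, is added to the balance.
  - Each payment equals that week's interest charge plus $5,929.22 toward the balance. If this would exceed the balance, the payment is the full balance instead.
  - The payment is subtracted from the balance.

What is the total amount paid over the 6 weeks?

$40,853.26

# | Opening | Interest | Payment | End bal
1 | $34,272.88 | $1,096.73 | $7,025.95 | $28,343.66
2 | $28,343.66 | $1,096.73 | $7,025.95 | $22,414.44
3 | $22,414.44 | $1,096.73 | $7,025.95 | $16,485.22
4 | $16,485.22 | $1,096.73 | $7,025.95 | $10,556.00
5 | $10,556.00 | $1,096.73 | $7,025.95 | $4,626.78
6 | $4,626.78 | $1,096.73 | $5,723.51 | $0.00
Total paid: $40,853.26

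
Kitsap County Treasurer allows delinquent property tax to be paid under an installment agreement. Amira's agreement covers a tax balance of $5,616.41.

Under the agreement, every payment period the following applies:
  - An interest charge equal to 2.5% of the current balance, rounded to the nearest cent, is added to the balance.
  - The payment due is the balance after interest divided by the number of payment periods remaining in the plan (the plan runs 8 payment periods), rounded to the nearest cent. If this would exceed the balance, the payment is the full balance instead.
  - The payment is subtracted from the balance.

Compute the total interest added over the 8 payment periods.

Payment period 1: $5,616.41 +$140.41 interest = $5,756.82; pay $719.60 → $5,037.22
Payment period 2: $5,037.22 +$125.93 interest = $5,163.15; pay $737.59 → $4,425.56
Payment period 3: $4,425.56 +$110.64 interest = $4,536.20; pay $756.03 → $3,780.17
Payment period 4: $3,780.17 +$94.50 interest = $3,874.67; pay $774.93 → $3,099.74
Payment period 5: $3,099.74 +$77.49 interest = $3,177.23; pay $794.31 → $2,382.92
Payment period 6: $2,382.92 +$59.57 interest = $2,442.49; pay $814.16 → $1,628.33
Payment period 7: $1,628.33 +$40.71 interest = $1,669.04; pay $834.52 → $834.52
Payment period 8: $834.52 +$20.86 interest = $855.38; pay $855.38 → $0.00
Total interest: $140.41 + $125.93 + $110.64 + $94.50 + $77.49 + $59.57 + $40.71 + $20.86 = $670.11

$670.11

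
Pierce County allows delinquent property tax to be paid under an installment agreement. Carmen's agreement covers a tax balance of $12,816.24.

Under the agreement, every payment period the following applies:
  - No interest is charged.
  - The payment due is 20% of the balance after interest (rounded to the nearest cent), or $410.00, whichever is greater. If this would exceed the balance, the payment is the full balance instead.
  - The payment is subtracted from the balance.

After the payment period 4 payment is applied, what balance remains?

Payment period 1: opening $12,816.24; payment $2,563.25; balance $10,252.99
Payment period 2: opening $10,252.99; payment $2,050.60; balance $8,202.39
Payment period 3: opening $8,202.39; payment $1,640.48; balance $6,561.91
Payment period 4: opening $6,561.91; payment $1,312.38; balance $5,249.53

$5,249.53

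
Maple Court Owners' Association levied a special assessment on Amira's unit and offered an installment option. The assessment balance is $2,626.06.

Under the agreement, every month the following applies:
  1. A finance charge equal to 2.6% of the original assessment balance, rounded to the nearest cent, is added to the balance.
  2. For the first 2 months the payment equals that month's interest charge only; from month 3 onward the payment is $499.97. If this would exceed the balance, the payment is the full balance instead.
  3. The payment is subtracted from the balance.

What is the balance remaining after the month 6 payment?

Month 1: opening $2,626.06; interest $68.28 → $2,694.34; payment $68.28; balance $2,626.06
Month 2: opening $2,626.06; interest $68.28 → $2,694.34; payment $68.28; balance $2,626.06
Month 3: opening $2,626.06; interest $68.28 → $2,694.34; payment $499.97; balance $2,194.37
Month 4: opening $2,194.37; interest $68.28 → $2,262.65; payment $499.97; balance $1,762.68
Month 5: opening $1,762.68; interest $68.28 → $1,830.96; payment $499.97; balance $1,330.99
Month 6: opening $1,330.99; interest $68.28 → $1,399.27; payment $499.97; balance $899.30

$899.30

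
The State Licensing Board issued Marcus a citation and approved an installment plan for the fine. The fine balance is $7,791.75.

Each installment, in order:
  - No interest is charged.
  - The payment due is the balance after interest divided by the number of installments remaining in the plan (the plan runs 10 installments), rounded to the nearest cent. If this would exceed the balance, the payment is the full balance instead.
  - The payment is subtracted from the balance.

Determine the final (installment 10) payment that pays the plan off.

$779.17

Installment 1: opening $7,791.75; payment $779.18; balance $7,012.57
Installment 2: opening $7,012.57; payment $779.17; balance $6,233.40
Installment 3: opening $6,233.40; payment $779.18; balance $5,454.22
Installment 4: opening $5,454.22; payment $779.17; balance $4,675.05
Installment 5: opening $4,675.05; payment $779.18; balance $3,895.87
Installment 6: opening $3,895.87; payment $779.17; balance $3,116.70
Installment 7: opening $3,116.70; payment $779.18; balance $2,337.52
Installment 8: opening $2,337.52; payment $779.17; balance $1,558.35
Installment 9: opening $1,558.35; payment $779.18; balance $779.17
Installment 10: opening $779.17; payment $779.17; balance $0.00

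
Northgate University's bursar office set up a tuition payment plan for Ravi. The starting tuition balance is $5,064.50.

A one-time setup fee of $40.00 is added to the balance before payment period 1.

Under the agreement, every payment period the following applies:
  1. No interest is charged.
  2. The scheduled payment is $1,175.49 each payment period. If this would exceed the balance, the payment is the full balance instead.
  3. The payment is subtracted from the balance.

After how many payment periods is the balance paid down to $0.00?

Payment period 1: $5,104.50 − $1,175.49 → $3,929.01
Payment period 2: $3,929.01 − $1,175.49 → $2,753.52
Payment period 3: $2,753.52 − $1,175.49 → $1,578.03
Payment period 4: $1,578.03 − $1,175.49 → $402.54
Payment period 5: $402.54 − $402.54 → $0.00
Balance reaches $0.00 in payment period 5.

5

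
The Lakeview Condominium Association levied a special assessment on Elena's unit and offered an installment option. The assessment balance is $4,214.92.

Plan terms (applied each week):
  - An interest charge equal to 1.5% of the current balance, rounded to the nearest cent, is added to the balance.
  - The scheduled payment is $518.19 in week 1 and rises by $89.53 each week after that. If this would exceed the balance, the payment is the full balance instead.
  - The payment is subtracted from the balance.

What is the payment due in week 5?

$876.31

Week 1: $4,214.92 +$63.22 interest = $4,278.14; pay $518.19 → $3,759.95
Week 2: $3,759.95 +$56.40 interest = $3,816.35; pay $607.72 → $3,208.63
Week 3: $3,208.63 +$48.13 interest = $3,256.76; pay $697.25 → $2,559.51
Week 4: $2,559.51 +$38.39 interest = $2,597.90; pay $786.78 → $1,811.12
Week 5: $1,811.12 +$27.17 interest = $1,838.29; pay $876.31 → $961.98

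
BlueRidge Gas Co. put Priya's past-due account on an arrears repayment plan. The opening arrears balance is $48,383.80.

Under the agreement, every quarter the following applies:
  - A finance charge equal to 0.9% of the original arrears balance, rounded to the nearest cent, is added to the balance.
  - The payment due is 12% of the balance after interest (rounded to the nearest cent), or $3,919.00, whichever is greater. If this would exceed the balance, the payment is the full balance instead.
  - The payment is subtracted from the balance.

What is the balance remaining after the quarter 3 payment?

$33,989.36

# | Opening | Interest | Payment | End bal
1 | $48,383.80 | $435.45 | $5,858.31 | $42,960.94
2 | $42,960.94 | $435.45 | $5,207.57 | $38,188.82
3 | $38,188.82 | $435.45 | $4,634.91 | $33,989.36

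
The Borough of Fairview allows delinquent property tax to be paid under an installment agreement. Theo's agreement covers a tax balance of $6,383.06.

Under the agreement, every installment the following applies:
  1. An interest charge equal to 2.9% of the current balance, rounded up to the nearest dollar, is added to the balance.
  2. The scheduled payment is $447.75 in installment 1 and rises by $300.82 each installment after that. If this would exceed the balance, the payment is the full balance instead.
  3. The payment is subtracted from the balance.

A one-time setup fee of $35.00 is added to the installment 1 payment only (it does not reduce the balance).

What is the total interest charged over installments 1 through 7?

$818.00

# | Opening | Interest | Payment | Fee | End bal
1 | $6,383.06 | $186.00 | $447.75 | $35.00 | $6,121.31
2 | $6,121.31 | $178.00 | $748.57 | — | $5,550.74
3 | $5,550.74 | $161.00 | $1,049.39 | — | $4,662.35
4 | $4,662.35 | $136.00 | $1,350.21 | — | $3,448.14
5 | $3,448.14 | $100.00 | $1,651.03 | — | $1,897.11
6 | $1,897.11 | $56.00 | $1,951.85 | — | $1.26
7 | $1.26 | $1.00 | $2.26 | — | $0.00
Total interest: $186.00 + $178.00 + $161.00 + $136.00 + $100.00 + $56.00 + $1.00 = $818.00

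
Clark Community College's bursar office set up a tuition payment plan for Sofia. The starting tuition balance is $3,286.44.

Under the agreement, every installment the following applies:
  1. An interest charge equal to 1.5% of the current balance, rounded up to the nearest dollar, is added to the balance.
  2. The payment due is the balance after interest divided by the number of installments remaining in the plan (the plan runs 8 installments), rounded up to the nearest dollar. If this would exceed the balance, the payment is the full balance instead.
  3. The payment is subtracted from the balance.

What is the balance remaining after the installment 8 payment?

$0.00

Installment 1: opening $3,286.44; interest $50.00 → $3,336.44; payment $418.00; balance $2,918.44
Installment 2: opening $2,918.44; interest $44.00 → $2,962.44; payment $424.00; balance $2,538.44
Installment 3: opening $2,538.44; interest $39.00 → $2,577.44; payment $430.00; balance $2,147.44
Installment 4: opening $2,147.44; interest $33.00 → $2,180.44; payment $437.00; balance $1,743.44
Installment 5: opening $1,743.44; interest $27.00 → $1,770.44; payment $443.00; balance $1,327.44
Installment 6: opening $1,327.44; interest $20.00 → $1,347.44; payment $450.00; balance $897.44
Installment 7: opening $897.44; interest $14.00 → $911.44; payment $456.00; balance $455.44
Installment 8: opening $455.44; interest $7.00 → $462.44; payment $462.44; balance $0.00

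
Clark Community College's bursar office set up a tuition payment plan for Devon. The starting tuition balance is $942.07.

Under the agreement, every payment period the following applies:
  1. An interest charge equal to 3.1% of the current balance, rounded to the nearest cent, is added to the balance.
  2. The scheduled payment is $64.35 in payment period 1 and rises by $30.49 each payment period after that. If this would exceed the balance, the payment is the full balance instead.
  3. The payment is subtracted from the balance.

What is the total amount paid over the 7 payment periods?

Payment period 1: opening $942.07; interest $29.20 → $971.27; payment $64.35; balance $906.92
Payment period 2: opening $906.92; interest $28.11 → $935.03; payment $94.84; balance $840.19
Payment period 3: opening $840.19; interest $26.05 → $866.24; payment $125.33; balance $740.91
Payment period 4: opening $740.91; interest $22.97 → $763.88; payment $155.82; balance $608.06
Payment period 5: opening $608.06; interest $18.85 → $626.91; payment $186.31; balance $440.60
Payment period 6: opening $440.60; interest $13.66 → $454.26; payment $216.80; balance $237.46
Payment period 7: opening $237.46; interest $7.36 → $244.82; payment $244.82; balance $0.00
Total paid: $1,088.27

$1,088.27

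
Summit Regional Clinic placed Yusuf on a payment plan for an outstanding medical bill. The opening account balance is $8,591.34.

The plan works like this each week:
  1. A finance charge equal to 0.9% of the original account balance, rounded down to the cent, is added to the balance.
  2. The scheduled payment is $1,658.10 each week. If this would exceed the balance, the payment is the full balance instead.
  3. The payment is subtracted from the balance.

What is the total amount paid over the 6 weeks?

# | Opening | Interest | Payment | End bal
1 | $8,591.34 | $77.32 | $1,658.10 | $7,010.56
2 | $7,010.56 | $77.32 | $1,658.10 | $5,429.78
3 | $5,429.78 | $77.32 | $1,658.10 | $3,849.00
4 | $3,849.00 | $77.32 | $1,658.10 | $2,268.22
5 | $2,268.22 | $77.32 | $1,658.10 | $687.44
6 | $687.44 | $77.32 | $764.76 | $0.00
Total paid: $9,055.26

$9,055.26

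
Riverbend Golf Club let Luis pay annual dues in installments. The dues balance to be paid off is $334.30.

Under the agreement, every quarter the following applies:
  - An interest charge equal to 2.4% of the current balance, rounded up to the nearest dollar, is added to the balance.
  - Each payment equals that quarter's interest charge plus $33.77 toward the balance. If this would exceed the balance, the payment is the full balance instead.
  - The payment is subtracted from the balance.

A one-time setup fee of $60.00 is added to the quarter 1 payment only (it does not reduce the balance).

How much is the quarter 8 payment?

Quarter 1: opening $334.30; interest $9.00 → $343.30; payment $42.77 (+ $60.00 fee); balance $300.53
Quarter 2: opening $300.53; interest $8.00 → $308.53; payment $41.77; balance $266.76
Quarter 3: opening $266.76; interest $7.00 → $273.76; payment $40.77; balance $232.99
Quarter 4: opening $232.99; interest $6.00 → $238.99; payment $39.77; balance $199.22
Quarter 5: opening $199.22; interest $5.00 → $204.22; payment $38.77; balance $165.45
Quarter 6: opening $165.45; interest $4.00 → $169.45; payment $37.77; balance $131.68
Quarter 7: opening $131.68; interest $4.00 → $135.68; payment $37.77; balance $97.91
Quarter 8: opening $97.91; interest $3.00 → $100.91; payment $36.77; balance $64.14

$36.77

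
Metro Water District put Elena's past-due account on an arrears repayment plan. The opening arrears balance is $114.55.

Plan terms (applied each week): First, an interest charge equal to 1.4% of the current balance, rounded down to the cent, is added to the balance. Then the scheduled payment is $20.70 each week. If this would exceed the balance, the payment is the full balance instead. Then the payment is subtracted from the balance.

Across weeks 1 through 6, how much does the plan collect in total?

Week 1: opening $114.55; interest $1.60 → $116.15; payment $20.70; balance $95.45
Week 2: opening $95.45; interest $1.33 → $96.78; payment $20.70; balance $76.08
Week 3: opening $76.08; interest $1.06 → $77.14; payment $20.70; balance $56.44
Week 4: opening $56.44; interest $0.79 → $57.23; payment $20.70; balance $36.53
Week 5: opening $36.53; interest $0.51 → $37.04; payment $20.70; balance $16.34
Week 6: opening $16.34; interest $0.22 → $16.56; payment $16.56; balance $0.00
Total paid: $120.06

$120.06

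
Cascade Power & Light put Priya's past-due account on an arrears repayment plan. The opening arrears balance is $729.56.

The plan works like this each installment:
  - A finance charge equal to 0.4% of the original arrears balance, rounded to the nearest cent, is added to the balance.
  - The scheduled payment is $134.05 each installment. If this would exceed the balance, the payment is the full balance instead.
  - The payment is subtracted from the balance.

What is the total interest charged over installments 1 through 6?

Installment 1: $729.56 +$2.92 interest = $732.48; pay $134.05 → $598.43
Installment 2: $598.43 +$2.92 interest = $601.35; pay $134.05 → $467.30
Installment 3: $467.30 +$2.92 interest = $470.22; pay $134.05 → $336.17
Installment 4: $336.17 +$2.92 interest = $339.09; pay $134.05 → $205.04
Installment 5: $205.04 +$2.92 interest = $207.96; pay $134.05 → $73.91
Installment 6: $73.91 +$2.92 interest = $76.83; pay $76.83 → $0.00
Total interest: $2.92 + $2.92 + $2.92 + $2.92 + $2.92 + $2.92 = $17.52

$17.52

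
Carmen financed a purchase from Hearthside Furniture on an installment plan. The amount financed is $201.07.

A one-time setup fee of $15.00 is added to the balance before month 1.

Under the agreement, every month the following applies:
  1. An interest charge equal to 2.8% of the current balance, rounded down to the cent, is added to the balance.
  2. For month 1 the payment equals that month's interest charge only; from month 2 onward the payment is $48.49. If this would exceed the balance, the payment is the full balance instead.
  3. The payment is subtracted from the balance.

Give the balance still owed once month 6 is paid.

$0.00

Month 1: opening $216.07; interest $6.04 → $222.11; payment $6.04; balance $216.07
Month 2: opening $216.07; interest $6.04 → $222.11; payment $48.49; balance $173.62
Month 3: opening $173.62; interest $4.86 → $178.48; payment $48.49; balance $129.99
Month 4: opening $129.99; interest $3.63 → $133.62; payment $48.49; balance $85.13
Month 5: opening $85.13; interest $2.38 → $87.51; payment $48.49; balance $39.02
Month 6: opening $39.02; interest $1.09 → $40.11; payment $40.11; balance $0.00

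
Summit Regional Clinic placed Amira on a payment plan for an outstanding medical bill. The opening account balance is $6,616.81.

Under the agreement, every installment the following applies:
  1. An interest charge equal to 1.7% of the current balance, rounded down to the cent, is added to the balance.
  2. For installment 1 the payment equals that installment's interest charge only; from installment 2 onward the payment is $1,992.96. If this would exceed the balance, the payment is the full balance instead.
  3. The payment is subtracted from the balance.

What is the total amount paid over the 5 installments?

$6,985.22

# | Opening | Interest | Payment | End bal
1 | $6,616.81 | $112.48 | $112.48 | $6,616.81
2 | $6,616.81 | $112.48 | $1,992.96 | $4,736.33
3 | $4,736.33 | $80.51 | $1,992.96 | $2,823.88
4 | $2,823.88 | $48.00 | $1,992.96 | $878.92
5 | $878.92 | $14.94 | $893.86 | $0.00
Total paid: $6,985.22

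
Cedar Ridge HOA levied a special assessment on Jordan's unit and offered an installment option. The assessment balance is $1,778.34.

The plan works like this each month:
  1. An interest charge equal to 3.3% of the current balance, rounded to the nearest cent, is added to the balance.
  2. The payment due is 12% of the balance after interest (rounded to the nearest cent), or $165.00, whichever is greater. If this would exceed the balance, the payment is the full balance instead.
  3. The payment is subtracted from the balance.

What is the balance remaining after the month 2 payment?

$1,469.55

# | Opening | Interest | Payment | End bal
1 | $1,778.34 | $58.69 | $220.44 | $1,616.59
2 | $1,616.59 | $53.35 | $200.39 | $1,469.55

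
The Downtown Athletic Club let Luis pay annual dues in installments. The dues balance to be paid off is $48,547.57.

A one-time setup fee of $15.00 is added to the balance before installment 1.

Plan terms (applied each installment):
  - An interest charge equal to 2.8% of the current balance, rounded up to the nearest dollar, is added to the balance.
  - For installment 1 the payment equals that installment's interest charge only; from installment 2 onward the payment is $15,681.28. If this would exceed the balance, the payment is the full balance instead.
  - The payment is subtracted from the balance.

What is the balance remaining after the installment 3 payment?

Installment 1: opening $48,562.57; interest $1,360.00 → $49,922.57; payment $1,360.00; balance $48,562.57
Installment 2: opening $48,562.57; interest $1,360.00 → $49,922.57; payment $15,681.28; balance $34,241.29
Installment 3: opening $34,241.29; interest $959.00 → $35,200.29; payment $15,681.28; balance $19,519.01

$19,519.01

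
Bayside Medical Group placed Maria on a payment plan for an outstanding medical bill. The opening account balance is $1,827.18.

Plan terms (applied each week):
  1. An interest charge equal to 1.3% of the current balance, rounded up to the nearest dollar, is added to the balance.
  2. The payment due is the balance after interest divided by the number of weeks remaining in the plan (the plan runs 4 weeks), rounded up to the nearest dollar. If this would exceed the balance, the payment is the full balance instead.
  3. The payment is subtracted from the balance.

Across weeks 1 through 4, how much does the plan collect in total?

$1,890.18

Week 1: opening $1,827.18; interest $24.00 → $1,851.18; payment $463.00; balance $1,388.18
Week 2: opening $1,388.18; interest $19.00 → $1,407.18; payment $470.00; balance $937.18
Week 3: opening $937.18; interest $13.00 → $950.18; payment $476.00; balance $474.18
Week 4: opening $474.18; interest $7.00 → $481.18; payment $481.18; balance $0.00
Total paid: $1,890.18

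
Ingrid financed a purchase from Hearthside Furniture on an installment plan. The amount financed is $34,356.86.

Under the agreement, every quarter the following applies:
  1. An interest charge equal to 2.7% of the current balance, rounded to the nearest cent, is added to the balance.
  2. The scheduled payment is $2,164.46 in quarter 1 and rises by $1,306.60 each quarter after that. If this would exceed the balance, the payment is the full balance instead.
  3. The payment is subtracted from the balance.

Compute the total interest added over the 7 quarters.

$4,491.14

Quarter 1: opening $34,356.86; interest $927.64 → $35,284.50; payment $2,164.46; balance $33,120.04
Quarter 2: opening $33,120.04; interest $894.24 → $34,014.28; payment $3,471.06; balance $30,543.22
Quarter 3: opening $30,543.22; interest $824.67 → $31,367.89; payment $4,777.66; balance $26,590.23
Quarter 4: opening $26,590.23; interest $717.94 → $27,308.17; payment $6,084.26; balance $21,223.91
Quarter 5: opening $21,223.91; interest $573.05 → $21,796.96; payment $7,390.86; balance $14,406.10
Quarter 6: opening $14,406.10; interest $388.96 → $14,795.06; payment $8,697.46; balance $6,097.60
Quarter 7: opening $6,097.60; interest $164.64 → $6,262.24; payment $6,262.24; balance $0.00
Total interest: $927.64 + $894.24 + $824.67 + $717.94 + $573.05 + $388.96 + $164.64 = $4,491.14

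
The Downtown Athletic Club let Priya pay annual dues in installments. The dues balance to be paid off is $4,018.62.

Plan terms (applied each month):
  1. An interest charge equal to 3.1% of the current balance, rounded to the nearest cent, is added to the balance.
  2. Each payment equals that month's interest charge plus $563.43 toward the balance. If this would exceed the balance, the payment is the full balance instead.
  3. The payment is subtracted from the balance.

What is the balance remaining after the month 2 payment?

Month 1: $4,018.62 +$124.58 interest = $4,143.20; pay $688.01 → $3,455.19
Month 2: $3,455.19 +$107.11 interest = $3,562.30; pay $670.54 → $2,891.76

$2,891.76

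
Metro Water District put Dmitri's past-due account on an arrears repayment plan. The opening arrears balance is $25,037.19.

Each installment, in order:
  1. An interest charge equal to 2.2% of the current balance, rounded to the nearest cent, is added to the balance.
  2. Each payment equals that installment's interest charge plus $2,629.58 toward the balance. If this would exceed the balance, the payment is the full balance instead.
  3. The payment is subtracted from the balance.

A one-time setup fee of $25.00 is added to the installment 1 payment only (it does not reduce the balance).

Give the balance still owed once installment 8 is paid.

$4,000.55

Installment 1: $25,037.19 +$550.82 interest = $25,588.01; pay $3,180.40 (+ $25.00 fee) → $22,407.61
Installment 2: $22,407.61 +$492.97 interest = $22,900.58; pay $3,122.55 → $19,778.03
Installment 3: $19,778.03 +$435.12 interest = $20,213.15; pay $3,064.70 → $17,148.45
Installment 4: $17,148.45 +$377.27 interest = $17,525.72; pay $3,006.85 → $14,518.87
Installment 5: $14,518.87 +$319.42 interest = $14,838.29; pay $2,949.00 → $11,889.29
Installment 6: $11,889.29 +$261.56 interest = $12,150.85; pay $2,891.14 → $9,259.71
Installment 7: $9,259.71 +$203.71 interest = $9,463.42; pay $2,833.29 → $6,630.13
Installment 8: $6,630.13 +$145.86 interest = $6,775.99; pay $2,775.44 → $4,000.55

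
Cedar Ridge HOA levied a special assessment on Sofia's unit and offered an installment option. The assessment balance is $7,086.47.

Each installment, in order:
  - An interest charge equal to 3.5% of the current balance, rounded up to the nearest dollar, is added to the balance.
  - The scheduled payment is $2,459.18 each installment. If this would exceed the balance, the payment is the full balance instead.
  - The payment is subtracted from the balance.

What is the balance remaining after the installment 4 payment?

# | Opening | Interest | Payment | End bal
1 | $7,086.47 | $249.00 | $2,459.18 | $4,876.29
2 | $4,876.29 | $171.00 | $2,459.18 | $2,588.11
3 | $2,588.11 | $91.00 | $2,459.18 | $219.93
4 | $219.93 | $8.00 | $227.93 | $0.00

$0.00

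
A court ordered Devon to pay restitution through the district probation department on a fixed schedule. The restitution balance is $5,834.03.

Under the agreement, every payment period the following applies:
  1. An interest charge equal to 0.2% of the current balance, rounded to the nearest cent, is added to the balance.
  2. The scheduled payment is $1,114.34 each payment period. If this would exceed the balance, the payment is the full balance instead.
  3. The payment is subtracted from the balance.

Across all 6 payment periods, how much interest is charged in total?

$36.84

# | Opening | Interest | Payment | End bal
1 | $5,834.03 | $11.67 | $1,114.34 | $4,731.36
2 | $4,731.36 | $9.46 | $1,114.34 | $3,626.48
3 | $3,626.48 | $7.25 | $1,114.34 | $2,519.39
4 | $2,519.39 | $5.04 | $1,114.34 | $1,410.09
5 | $1,410.09 | $2.82 | $1,114.34 | $298.57
6 | $298.57 | $0.60 | $299.17 | $0.00
Total interest: $11.67 + $9.46 + $7.25 + $5.04 + $2.82 + $0.60 = $36.84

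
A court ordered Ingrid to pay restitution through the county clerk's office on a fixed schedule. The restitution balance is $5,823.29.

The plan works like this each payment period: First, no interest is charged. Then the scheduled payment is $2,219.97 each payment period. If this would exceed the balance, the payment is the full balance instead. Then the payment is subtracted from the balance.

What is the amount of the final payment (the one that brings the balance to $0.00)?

Payment period 1: $5,823.29 − $2,219.97 → $3,603.32
Payment period 2: $3,603.32 − $2,219.97 → $1,383.35
Payment period 3: $1,383.35 − $1,383.35 → $0.00

$1,383.35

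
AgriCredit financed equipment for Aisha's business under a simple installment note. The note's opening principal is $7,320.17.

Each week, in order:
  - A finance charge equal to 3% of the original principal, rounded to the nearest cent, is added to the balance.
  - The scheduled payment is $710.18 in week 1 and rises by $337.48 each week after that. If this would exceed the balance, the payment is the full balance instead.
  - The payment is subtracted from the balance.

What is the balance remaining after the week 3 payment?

$4,836.02

Week 1: $7,320.17 +$219.61 interest = $7,539.78; pay $710.18 → $6,829.60
Week 2: $6,829.60 +$219.61 interest = $7,049.21; pay $1,047.66 → $6,001.55
Week 3: $6,001.55 +$219.61 interest = $6,221.16; pay $1,385.14 → $4,836.02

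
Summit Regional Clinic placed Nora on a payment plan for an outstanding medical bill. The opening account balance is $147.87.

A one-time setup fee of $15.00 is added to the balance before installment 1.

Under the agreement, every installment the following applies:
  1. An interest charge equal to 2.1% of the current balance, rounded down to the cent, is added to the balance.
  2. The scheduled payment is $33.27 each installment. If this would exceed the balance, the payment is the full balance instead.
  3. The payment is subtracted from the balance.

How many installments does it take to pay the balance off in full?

6

Installment 1: $162.87 +$3.42 interest = $166.29; pay $33.27 → $133.02
Installment 2: $133.02 +$2.79 interest = $135.81; pay $33.27 → $102.54
Installment 3: $102.54 +$2.15 interest = $104.69; pay $33.27 → $71.42
Installment 4: $71.42 +$1.49 interest = $72.91; pay $33.27 → $39.64
Installment 5: $39.64 +$0.83 interest = $40.47; pay $33.27 → $7.20
Installment 6: $7.20 +$0.15 interest = $7.35; pay $7.35 → $0.00
Balance reaches $0.00 in installment 6.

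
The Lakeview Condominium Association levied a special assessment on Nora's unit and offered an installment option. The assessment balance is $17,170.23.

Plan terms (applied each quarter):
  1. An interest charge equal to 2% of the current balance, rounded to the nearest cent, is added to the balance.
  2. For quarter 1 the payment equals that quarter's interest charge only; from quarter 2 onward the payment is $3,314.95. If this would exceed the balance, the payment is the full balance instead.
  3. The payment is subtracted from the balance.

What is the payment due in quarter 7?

# | Opening | Interest | Payment | End bal
1 | $17,170.23 | $343.40 | $343.40 | $17,170.23
2 | $17,170.23 | $343.40 | $3,314.95 | $14,198.68
3 | $14,198.68 | $283.97 | $3,314.95 | $11,167.70
4 | $11,167.70 | $223.35 | $3,314.95 | $8,076.10
5 | $8,076.10 | $161.52 | $3,314.95 | $4,922.67
6 | $4,922.67 | $98.45 | $3,314.95 | $1,706.17
7 | $1,706.17 | $34.12 | $1,740.29 | $0.00

$1,740.29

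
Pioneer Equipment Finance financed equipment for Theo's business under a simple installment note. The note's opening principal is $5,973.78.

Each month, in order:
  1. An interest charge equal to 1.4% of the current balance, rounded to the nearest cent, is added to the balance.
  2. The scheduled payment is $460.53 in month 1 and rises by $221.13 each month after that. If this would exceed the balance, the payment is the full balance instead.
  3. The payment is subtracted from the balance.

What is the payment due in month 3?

$902.79

Month 1: opening $5,973.78; interest $83.63 → $6,057.41; payment $460.53; balance $5,596.88
Month 2: opening $5,596.88; interest $78.36 → $5,675.24; payment $681.66; balance $4,993.58
Month 3: opening $4,993.58; interest $69.91 → $5,063.49; payment $902.79; balance $4,160.70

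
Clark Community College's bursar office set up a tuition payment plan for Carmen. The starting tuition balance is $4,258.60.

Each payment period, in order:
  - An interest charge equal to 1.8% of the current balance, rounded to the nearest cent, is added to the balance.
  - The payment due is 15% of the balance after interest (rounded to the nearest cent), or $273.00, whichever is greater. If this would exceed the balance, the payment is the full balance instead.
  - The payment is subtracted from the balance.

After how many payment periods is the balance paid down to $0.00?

14

# | Opening | Interest | Payment | End bal
1 | $4,258.60 | $76.65 | $650.29 | $3,684.96
2 | $3,684.96 | $66.33 | $562.69 | $3,188.60
3 | $3,188.60 | $57.39 | $486.90 | $2,759.09
4 | $2,759.09 | $49.66 | $421.31 | $2,387.44
5 | $2,387.44 | $42.97 | $364.56 | $2,065.85
6 | $2,065.85 | $37.19 | $315.46 | $1,787.58
7 | $1,787.58 | $32.18 | $273.00 | $1,546.76
8 | $1,546.76 | $27.84 | $273.00 | $1,301.60
9 | $1,301.60 | $23.43 | $273.00 | $1,052.03
10 | $1,052.03 | $18.94 | $273.00 | $797.97
11 | $797.97 | $14.36 | $273.00 | $539.33
12 | $539.33 | $9.71 | $273.00 | $276.04
13 | $276.04 | $4.97 | $273.00 | $8.01
14 | $8.01 | $0.14 | $8.15 | $0.00
Balance reaches $0.00 in payment period 14.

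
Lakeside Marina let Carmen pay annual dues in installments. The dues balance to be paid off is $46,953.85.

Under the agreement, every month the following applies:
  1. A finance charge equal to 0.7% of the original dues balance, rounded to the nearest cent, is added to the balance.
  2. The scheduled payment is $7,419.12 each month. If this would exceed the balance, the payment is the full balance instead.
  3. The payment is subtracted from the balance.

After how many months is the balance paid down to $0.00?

Month 1: opening $46,953.85; interest $328.68 → $47,282.53; payment $7,419.12; balance $39,863.41
Month 2: opening $39,863.41; interest $328.68 → $40,192.09; payment $7,419.12; balance $32,772.97
Month 3: opening $32,772.97; interest $328.68 → $33,101.65; payment $7,419.12; balance $25,682.53
Month 4: opening $25,682.53; interest $328.68 → $26,011.21; payment $7,419.12; balance $18,592.09
Month 5: opening $18,592.09; interest $328.68 → $18,920.77; payment $7,419.12; balance $11,501.65
Month 6: opening $11,501.65; interest $328.68 → $11,830.33; payment $7,419.12; balance $4,411.21
Month 7: opening $4,411.21; interest $328.68 → $4,739.89; payment $4,739.89; balance $0.00
Balance reaches $0.00 in month 7.

7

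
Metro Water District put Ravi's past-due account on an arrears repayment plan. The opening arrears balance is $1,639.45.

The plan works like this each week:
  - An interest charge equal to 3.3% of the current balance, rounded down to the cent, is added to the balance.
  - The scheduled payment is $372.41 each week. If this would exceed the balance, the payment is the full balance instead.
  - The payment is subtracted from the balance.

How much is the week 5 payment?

# | Opening | Interest | Payment | End bal
1 | $1,639.45 | $54.10 | $372.41 | $1,321.14
2 | $1,321.14 | $43.59 | $372.41 | $992.32
3 | $992.32 | $32.74 | $372.41 | $652.65
4 | $652.65 | $21.53 | $372.41 | $301.77
5 | $301.77 | $9.95 | $311.72 | $0.00

$311.72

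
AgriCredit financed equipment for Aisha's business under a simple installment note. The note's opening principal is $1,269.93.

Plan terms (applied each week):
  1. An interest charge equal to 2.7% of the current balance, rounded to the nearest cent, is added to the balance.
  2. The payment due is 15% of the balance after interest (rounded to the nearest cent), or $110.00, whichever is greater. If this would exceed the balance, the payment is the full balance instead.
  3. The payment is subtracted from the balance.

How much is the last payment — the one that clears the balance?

$50.48

Week 1: opening $1,269.93; interest $34.29 → $1,304.22; payment $195.63; balance $1,108.59
Week 2: opening $1,108.59; interest $29.93 → $1,138.52; payment $170.78; balance $967.74
Week 3: opening $967.74; interest $26.13 → $993.87; payment $149.08; balance $844.79
Week 4: opening $844.79; interest $22.81 → $867.60; payment $130.14; balance $737.46
Week 5: opening $737.46; interest $19.91 → $757.37; payment $113.61; balance $643.76
Week 6: opening $643.76; interest $17.38 → $661.14; payment $110.00; balance $551.14
Week 7: opening $551.14; interest $14.88 → $566.02; payment $110.00; balance $456.02
Week 8: opening $456.02; interest $12.31 → $468.33; payment $110.00; balance $358.33
Week 9: opening $358.33; interest $9.67 → $368.00; payment $110.00; balance $258.00
Week 10: opening $258.00; interest $6.97 → $264.97; payment $110.00; balance $154.97
Week 11: opening $154.97; interest $4.18 → $159.15; payment $110.00; balance $49.15
Week 12: opening $49.15; interest $1.33 → $50.48; payment $50.48; balance $0.00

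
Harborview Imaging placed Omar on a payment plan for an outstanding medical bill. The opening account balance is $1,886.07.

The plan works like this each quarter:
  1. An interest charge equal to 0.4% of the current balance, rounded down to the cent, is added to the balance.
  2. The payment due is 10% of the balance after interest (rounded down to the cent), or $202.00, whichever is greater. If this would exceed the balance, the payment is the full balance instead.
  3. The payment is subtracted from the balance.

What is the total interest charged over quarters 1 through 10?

Quarter 1: opening $1,886.07; interest $7.54 → $1,893.61; payment $202.00; balance $1,691.61
Quarter 2: opening $1,691.61; interest $6.76 → $1,698.37; payment $202.00; balance $1,496.37
Quarter 3: opening $1,496.37; interest $5.98 → $1,502.35; payment $202.00; balance $1,300.35
Quarter 4: opening $1,300.35; interest $5.20 → $1,305.55; payment $202.00; balance $1,103.55
Quarter 5: opening $1,103.55; interest $4.41 → $1,107.96; payment $202.00; balance $905.96
Quarter 6: opening $905.96; interest $3.62 → $909.58; payment $202.00; balance $707.58
Quarter 7: opening $707.58; interest $2.83 → $710.41; payment $202.00; balance $508.41
Quarter 8: opening $508.41; interest $2.03 → $510.44; payment $202.00; balance $308.44
Quarter 9: opening $308.44; interest $1.23 → $309.67; payment $202.00; balance $107.67
Quarter 10: opening $107.67; interest $0.43 → $108.10; payment $108.10; balance $0.00
Total interest: $7.54 + $6.76 + $5.98 + $5.20 + $4.41 + $3.62 + $2.83 + $2.03 + $1.23 + $0.43 = $40.03

$40.03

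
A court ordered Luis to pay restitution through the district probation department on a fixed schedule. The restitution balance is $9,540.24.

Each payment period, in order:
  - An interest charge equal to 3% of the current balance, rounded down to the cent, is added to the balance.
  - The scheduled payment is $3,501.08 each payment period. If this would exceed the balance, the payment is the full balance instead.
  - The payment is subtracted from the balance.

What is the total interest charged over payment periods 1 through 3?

$566.38

# | Opening | Interest | Payment | End bal
1 | $9,540.24 | $286.20 | $3,501.08 | $6,325.36
2 | $6,325.36 | $189.76 | $3,501.08 | $3,014.04
3 | $3,014.04 | $90.42 | $3,104.46 | $0.00
Total interest: $286.20 + $189.76 + $90.42 = $566.38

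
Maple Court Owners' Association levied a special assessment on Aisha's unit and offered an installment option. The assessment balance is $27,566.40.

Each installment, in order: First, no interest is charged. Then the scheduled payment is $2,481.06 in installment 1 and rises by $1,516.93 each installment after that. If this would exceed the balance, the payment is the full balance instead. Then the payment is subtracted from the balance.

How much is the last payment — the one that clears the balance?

$8,540.58

# | Opening | Payment | End bal
1 | $27,566.40 | $2,481.06 | $25,085.34
2 | $25,085.34 | $3,997.99 | $21,087.35
3 | $21,087.35 | $5,514.92 | $15,572.43
4 | $15,572.43 | $7,031.85 | $8,540.58
5 | $8,540.58 | $8,540.58 | $0.00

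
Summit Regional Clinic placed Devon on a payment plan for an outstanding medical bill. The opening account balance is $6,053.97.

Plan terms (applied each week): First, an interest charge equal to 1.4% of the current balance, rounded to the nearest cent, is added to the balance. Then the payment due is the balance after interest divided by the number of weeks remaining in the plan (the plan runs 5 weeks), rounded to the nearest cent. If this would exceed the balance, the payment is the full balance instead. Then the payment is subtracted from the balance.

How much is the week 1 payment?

Week 1: $6,053.97 +$84.76 interest = $6,138.73; pay $1,227.75 → $4,910.98

$1,227.75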